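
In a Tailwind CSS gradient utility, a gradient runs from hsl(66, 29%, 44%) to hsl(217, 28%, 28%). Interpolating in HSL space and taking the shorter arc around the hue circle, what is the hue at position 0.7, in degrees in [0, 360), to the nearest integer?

172

Hue arc: Δh = 217 − 66 = 151° (|Δh| ≤ 180, already the shorter path).
H = 66 + 0.7 × (151) = 171.7 → 172°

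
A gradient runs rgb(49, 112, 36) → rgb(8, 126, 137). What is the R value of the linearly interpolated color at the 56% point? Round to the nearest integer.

R = 49 + 0.56 × (8 − 49) = 26.04 → 26

26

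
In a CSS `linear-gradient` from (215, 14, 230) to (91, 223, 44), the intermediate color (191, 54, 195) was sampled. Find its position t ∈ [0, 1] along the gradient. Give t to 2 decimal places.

0.19

Invert the lerp on the G channel (largest span, 209): t = (54 − 14) / (223 − 14) = 40/209 = 0.19139.
Check on R: (191 − 215)/(91 − 215) = 0.1935 ✓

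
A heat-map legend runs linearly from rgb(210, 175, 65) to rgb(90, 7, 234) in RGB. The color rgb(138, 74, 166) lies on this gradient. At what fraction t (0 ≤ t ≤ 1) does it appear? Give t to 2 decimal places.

0.60

Invert the lerp on the B channel (largest span, 169): t = (166 − 65) / (234 − 65) = 101/169 = 0.59763.
Check on R: (138 − 210)/(90 − 210) = 0.6 ✓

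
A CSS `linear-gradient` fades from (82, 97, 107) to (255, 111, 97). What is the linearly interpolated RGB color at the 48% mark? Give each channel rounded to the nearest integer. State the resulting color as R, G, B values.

(165, 104, 102)

48% corresponds to t = 0.48.
R = 82 + 0.48 × (255 − 82) = 82 + 0.48 × 173 = 165.04 → 165
G = 97 + 0.48 × (111 − 97) = 97 + 0.48 × 14 = 103.72 → 104
B = 107 + 0.48 × (97 − 107) = 107 + 0.48 × -10 = 102.2 → 102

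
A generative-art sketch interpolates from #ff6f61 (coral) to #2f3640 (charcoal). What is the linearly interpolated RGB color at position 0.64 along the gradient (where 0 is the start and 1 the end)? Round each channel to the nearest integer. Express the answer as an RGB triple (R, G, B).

(122, 75, 76)

#ff6f61 → (255, 111, 97); #2f3640 → (47, 54, 64).
R = 255 + 0.64 × (47 − 255) = 255 + 0.64 × -208 = 121.88 → 122
G = 111 + 0.64 × (54 − 111) = 111 + 0.64 × -57 = 74.52 → 75
B = 97 + 0.64 × (64 − 97) = 97 + 0.64 × -33 = 75.88 → 76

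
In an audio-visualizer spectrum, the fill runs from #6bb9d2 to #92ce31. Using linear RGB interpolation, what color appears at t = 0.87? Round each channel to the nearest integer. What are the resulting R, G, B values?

#6bb9d2 → (107, 185, 210); #92ce31 → (146, 206, 49).
R = 107 + 0.87 × (146 − 107) = 107 + 0.87 × 39 = 140.93 → 141
G = 185 + 0.87 × (206 − 185) = 185 + 0.87 × 21 = 203.27 → 203
B = 210 + 0.87 × (49 − 210) = 210 + 0.87 × -161 = 69.93 → 70

(141, 203, 70)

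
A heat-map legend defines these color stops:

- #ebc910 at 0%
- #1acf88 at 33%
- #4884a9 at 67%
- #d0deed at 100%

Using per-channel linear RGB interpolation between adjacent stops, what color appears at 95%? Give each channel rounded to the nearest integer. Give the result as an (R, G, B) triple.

95% lies between the 67% and 100% stops, so the local fraction is t = (95 − 67)/(100 − 67) = 28/33 ≈ 0.8485.
#4884a9 → (72, 132, 169); #d0deed → (208, 222, 237).
R = 72 + 0.8485 × (208 − 72) = 187.396 → 187
G = 132 + 0.8485 × (222 − 132) = 208.365 → 208
B = 169 + 0.8485 × (237 − 169) = 226.698 → 227

(187, 208, 227)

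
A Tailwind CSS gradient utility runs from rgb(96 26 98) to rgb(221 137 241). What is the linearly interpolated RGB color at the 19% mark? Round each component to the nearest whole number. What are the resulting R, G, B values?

(120, 47, 125)

19% corresponds to t = 0.19.
R = 96 + 0.19 × (221 − 96) = 96 + 0.19 × 125 = 119.75 → 120
G = 26 + 0.19 × (137 − 26) = 26 + 0.19 × 111 = 47.09 → 47
B = 98 + 0.19 × (241 − 98) = 98 + 0.19 × 143 = 125.17 → 125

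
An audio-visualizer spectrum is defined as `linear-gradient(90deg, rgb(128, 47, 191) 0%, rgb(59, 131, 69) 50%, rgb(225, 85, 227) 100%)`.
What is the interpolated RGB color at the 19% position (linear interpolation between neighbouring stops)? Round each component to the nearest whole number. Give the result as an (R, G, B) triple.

(102, 79, 145)

19% lies between the 0% and 50% stops, so the local fraction is t = (19 − 0)/(50 − 0) = 19/50 ≈ 0.38.
R = 128 + 0.38 × (59 − 128) = 101.78 → 102
G = 47 + 0.38 × (131 − 47) = 78.92 → 79
B = 191 + 0.38 × (69 − 191) = 144.64 → 145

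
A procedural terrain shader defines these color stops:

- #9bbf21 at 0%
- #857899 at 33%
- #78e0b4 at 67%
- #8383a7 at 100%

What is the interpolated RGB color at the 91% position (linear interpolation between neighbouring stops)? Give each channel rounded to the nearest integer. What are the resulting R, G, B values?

91% lies between the 67% and 100% stops, so the local fraction is t = (91 − 67)/(100 − 67) = 24/33 ≈ 0.7273.
#78e0b4 → (120, 224, 180); #8383a7 → (131, 131, 167).
R = 120 + 0.7273 × (131 − 120) = 128 → 128
G = 224 + 0.7273 × (131 − 224) = 156.361 → 156
B = 180 + 0.7273 × (167 − 180) = 170.545 → 171

(128, 156, 171)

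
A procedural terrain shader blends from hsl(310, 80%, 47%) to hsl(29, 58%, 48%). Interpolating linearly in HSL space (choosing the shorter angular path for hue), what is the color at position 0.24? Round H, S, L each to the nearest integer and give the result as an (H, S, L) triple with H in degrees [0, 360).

Hue: 29 − 310 = -281°, but |-281| > 180 so the shorter arc goes the other way: Δh = -281 + 360 = 79°.
H = 310 + 0.24 × (79) = 328.96 → 329°
S = 80 + 0.24 × (58 − 80) = 74.72 → 75%
L = 47 + 0.24 × (48 − 47) = 47.24 → 47%

(329, 75, 47)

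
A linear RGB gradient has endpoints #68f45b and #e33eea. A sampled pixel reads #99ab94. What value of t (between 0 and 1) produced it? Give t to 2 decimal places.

0.40

Invert the lerp on the G channel (largest span, 182): t = (171 − 244) / (62 − 244) = -73/-182 = 0.4011.
Check on R: (153 − 104)/(227 − 104) = 0.3984 ✓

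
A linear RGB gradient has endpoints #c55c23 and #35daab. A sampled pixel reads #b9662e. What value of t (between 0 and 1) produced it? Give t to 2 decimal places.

0.08

Invert the lerp on the R channel (largest span, 144): t = (185 − 197) / (53 − 197) = -12/-144 = 0.083333.
Check on G: (102 − 92)/(218 − 92) = 0.07937 ✓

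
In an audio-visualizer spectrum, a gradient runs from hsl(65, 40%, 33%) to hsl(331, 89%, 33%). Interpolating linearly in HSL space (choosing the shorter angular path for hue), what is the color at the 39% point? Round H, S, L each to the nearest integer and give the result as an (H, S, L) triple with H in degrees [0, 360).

(28, 59, 33)

Hue: 331 − 65 = 266°, but |266| > 180 so the shorter arc goes the other way: Δh = 266 − 360 = -94°.
H = 65 + 0.39 × (-94) = 28.34 → 28°
S = 40 + 0.39 × (89 − 40) = 59.11 → 59%
L = 33 + 0.39 × (33 − 33) = 33 → 33%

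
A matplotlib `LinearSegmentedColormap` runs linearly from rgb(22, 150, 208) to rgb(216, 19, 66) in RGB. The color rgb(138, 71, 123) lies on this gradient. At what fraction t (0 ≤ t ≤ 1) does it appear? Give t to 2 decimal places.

0.60

Invert the lerp on the R channel (largest span, 194): t = (138 − 22) / (216 − 22) = 116/194 = 0.59794.
Check on G: (71 − 150)/(19 − 150) = 0.6031 ✓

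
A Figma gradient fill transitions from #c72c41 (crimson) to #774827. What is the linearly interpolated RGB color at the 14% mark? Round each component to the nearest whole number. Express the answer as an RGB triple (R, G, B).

(188, 48, 61)

#c72c41 → (199, 44, 65); #774827 → (119, 72, 39).
14% corresponds to t = 0.14.
R = 199 + 0.14 × (119 − 199) = 199 + 0.14 × -80 = 187.8 → 188
G = 44 + 0.14 × (72 − 44) = 44 + 0.14 × 28 = 47.92 → 48
B = 65 + 0.14 × (39 − 65) = 65 + 0.14 × -26 = 61.36 → 61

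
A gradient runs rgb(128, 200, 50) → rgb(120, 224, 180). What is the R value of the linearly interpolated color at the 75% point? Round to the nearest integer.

122

R = 128 + 0.75 × (120 − 128) = 122 → 122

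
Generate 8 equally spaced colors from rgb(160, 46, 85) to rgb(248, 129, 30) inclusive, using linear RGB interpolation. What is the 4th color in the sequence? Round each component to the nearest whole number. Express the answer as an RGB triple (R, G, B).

(198, 82, 61)

With 8 swatches and endpoints inclusive, swatch 4 sits at t = (4 − 1)/(8 − 1) = 3/7 ≈ 0.4286.
R = 160 + 0.4286 × (248 − 160) = 197.717 → 198
G = 46 + 0.4286 × (129 − 46) = 81.574 → 82
B = 85 + 0.4286 × (30 − 85) = 61.427 → 61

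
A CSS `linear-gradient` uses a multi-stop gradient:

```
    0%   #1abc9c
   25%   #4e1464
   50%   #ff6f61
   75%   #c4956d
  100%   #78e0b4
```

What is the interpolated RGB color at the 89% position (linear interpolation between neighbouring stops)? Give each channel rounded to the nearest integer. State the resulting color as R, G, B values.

89% lies between the 75% and 100% stops, so the local fraction is t = (89 − 75)/(100 − 75) = 14/25 ≈ 0.56.
#c4956d → (196, 149, 109); #78e0b4 → (120, 224, 180).
R = 196 + 0.56 × (120 − 196) = 153.44 → 153
G = 149 + 0.56 × (224 − 149) = 191 → 191
B = 109 + 0.56 × (180 − 109) = 148.76 → 149

(153, 191, 149)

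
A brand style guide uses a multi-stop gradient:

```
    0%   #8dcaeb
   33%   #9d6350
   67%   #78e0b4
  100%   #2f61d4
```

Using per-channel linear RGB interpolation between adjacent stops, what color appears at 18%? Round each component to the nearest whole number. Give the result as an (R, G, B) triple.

(150, 146, 150)

18% lies between the 0% and 33% stops, so the local fraction is t = (18 − 0)/(33 − 0) = 18/33 ≈ 0.5455.
#8dcaeb → (141, 202, 235); #9d6350 → (157, 99, 80).
R = 141 + 0.5455 × (157 − 141) = 149.728 → 150
G = 202 + 0.5455 × (99 − 202) = 145.814 → 146
B = 235 + 0.5455 × (80 − 235) = 150.447 → 150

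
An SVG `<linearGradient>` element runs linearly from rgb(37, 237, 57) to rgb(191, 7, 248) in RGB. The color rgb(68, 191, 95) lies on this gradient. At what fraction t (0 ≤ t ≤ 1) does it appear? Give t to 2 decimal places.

0.20

Invert the lerp on the G channel (largest span, 230): t = (191 − 237) / (7 − 237) = -46/-230 = 0.2.
Check on R: (68 − 37)/(191 − 37) = 0.2013 ✓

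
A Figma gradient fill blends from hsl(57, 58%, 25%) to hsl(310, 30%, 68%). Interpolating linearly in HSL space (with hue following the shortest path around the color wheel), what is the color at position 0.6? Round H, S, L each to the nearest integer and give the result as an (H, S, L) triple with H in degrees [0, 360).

Hue: 310 − 57 = 253°, but |253| > 180 so the shorter arc goes the other way: Δh = 253 − 360 = -107°.
H = 57 + 0.6 × (-107) = -7.2 → -7 → -7 mod 360 = 353°
S = 58 + 0.6 × (30 − 58) = 41.2 → 41%
L = 25 + 0.6 × (68 − 25) = 50.8 → 51%

(353, 41, 51)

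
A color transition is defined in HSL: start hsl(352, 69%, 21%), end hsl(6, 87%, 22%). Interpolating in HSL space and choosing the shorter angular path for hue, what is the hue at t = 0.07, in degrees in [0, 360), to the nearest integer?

Hue: 6 − 352 = -346°, but |-346| > 180 so the shorter arc goes the other way: Δh = -346 + 360 = 14°.
H = 352 + 0.07 × (14) = 352.98 → 353°

353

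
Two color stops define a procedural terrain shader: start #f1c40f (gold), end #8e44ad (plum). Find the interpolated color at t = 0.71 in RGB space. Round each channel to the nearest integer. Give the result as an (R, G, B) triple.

(171, 105, 127)

#f1c40f → (241, 196, 15); #8e44ad → (142, 68, 173).
R = 241 + 0.71 × (142 − 241) = 241 + 0.71 × -99 = 170.71 → 171
G = 196 + 0.71 × (68 − 196) = 196 + 0.71 × -128 = 105.12 → 105
B = 15 + 0.71 × (173 − 15) = 15 + 0.71 × 158 = 127.18 → 127
So the blended color is (171, 105, 127), about #ab697f.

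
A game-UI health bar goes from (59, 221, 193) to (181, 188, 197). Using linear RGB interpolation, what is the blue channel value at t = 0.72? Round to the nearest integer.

B = 193 + 0.72 × (197 − 193) = 195.88 → 196

196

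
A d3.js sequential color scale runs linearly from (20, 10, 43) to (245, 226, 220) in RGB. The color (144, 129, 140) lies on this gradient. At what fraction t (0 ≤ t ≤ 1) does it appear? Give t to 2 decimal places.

0.55

Invert the lerp on the R channel (largest span, 225): t = (144 − 20) / (245 − 20) = 124/225 = 0.55111.
Check on G: (129 − 10)/(226 − 10) = 0.5509 ✓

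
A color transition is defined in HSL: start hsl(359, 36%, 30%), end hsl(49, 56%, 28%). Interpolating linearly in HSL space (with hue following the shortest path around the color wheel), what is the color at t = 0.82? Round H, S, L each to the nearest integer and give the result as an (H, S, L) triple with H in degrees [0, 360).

Hue: 49 − 359 = -310°, but |-310| > 180 so the shorter arc goes the other way: Δh = -310 + 360 = 50°.
H = 359 + 0.82 × (50) = 400 → 400 → 400 mod 360 = 40°
S = 36 + 0.82 × (56 − 36) = 52.4 → 52%
L = 30 + 0.82 × (28 − 30) = 28.36 → 28%

(40, 52, 28)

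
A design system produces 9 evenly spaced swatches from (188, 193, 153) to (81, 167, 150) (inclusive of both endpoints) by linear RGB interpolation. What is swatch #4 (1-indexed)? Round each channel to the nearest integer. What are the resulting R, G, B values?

With 9 swatches and endpoints inclusive, swatch 4 sits at t = (4 − 1)/(9 − 1) = 3/8 ≈ 0.375.
R = 188 + 0.375 × (81 − 188) = 147.875 → 148
G = 193 + 0.375 × (167 − 193) = 183.25 → 183
B = 153 + 0.375 × (150 − 153) = 151.875 → 152

(148, 183, 152)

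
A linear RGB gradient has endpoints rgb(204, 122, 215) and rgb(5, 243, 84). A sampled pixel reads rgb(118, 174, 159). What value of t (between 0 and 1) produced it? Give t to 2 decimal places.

0.43

Invert the lerp on the R channel (largest span, 199): t = (118 − 204) / (5 − 204) = -86/-199 = 0.43216.
Check on G: (174 − 122)/(243 − 122) = 0.4298 ✓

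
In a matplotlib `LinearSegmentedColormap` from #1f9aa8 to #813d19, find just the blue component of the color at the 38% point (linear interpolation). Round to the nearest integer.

114

B₁ = 168 (from #1f9aa8), B₂ = 25 (from #813d19).
B = 168 + 0.38 × (25 − 168) = 113.66 → 114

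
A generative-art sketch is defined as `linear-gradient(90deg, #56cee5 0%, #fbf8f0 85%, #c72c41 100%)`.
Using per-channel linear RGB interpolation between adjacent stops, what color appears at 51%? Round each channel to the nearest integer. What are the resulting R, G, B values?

51% lies between the 0% and 85% stops, so the local fraction is t = (51 − 0)/(85 − 0) = 51/85 ≈ 0.6.
#56cee5 → (86, 206, 229); #fbf8f0 → (251, 248, 240).
R = 86 + 0.6 × (251 − 86) = 185 → 185
G = 206 + 0.6 × (248 − 206) = 231.2 → 231
B = 229 + 0.6 × (240 − 229) = 235.6 → 236

(185, 231, 236)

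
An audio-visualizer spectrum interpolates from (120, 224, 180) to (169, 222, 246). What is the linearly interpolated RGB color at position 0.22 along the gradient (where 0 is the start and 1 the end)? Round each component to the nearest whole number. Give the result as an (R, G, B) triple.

(131, 224, 195)

R = 120 + 0.22 × (169 − 120) = 120 + 0.22 × 49 = 130.78 → 131
G = 224 + 0.22 × (222 − 224) = 224 + 0.22 × -2 = 223.56 → 224
B = 180 + 0.22 × (246 − 180) = 180 + 0.22 × 66 = 194.52 → 195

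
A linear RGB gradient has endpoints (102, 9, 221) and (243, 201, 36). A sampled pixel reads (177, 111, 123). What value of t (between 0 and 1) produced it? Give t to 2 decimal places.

0.53

Invert the lerp on the G channel (largest span, 192): t = (111 − 9) / (201 − 9) = 102/192 = 0.53125.
Check on R: (177 − 102)/(243 − 102) = 0.5319 ✓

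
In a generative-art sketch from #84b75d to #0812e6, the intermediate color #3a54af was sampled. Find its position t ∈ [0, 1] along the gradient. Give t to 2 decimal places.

0.60

Invert the lerp on the G channel (largest span, 165): t = (84 − 183) / (18 − 183) = -99/-165 = 0.6.
Check on R: (58 − 132)/(8 − 132) = 0.5968 ✓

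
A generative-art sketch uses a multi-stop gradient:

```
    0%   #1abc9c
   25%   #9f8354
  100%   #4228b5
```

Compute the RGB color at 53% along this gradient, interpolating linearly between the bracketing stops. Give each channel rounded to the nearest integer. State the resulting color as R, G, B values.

53% lies between the 25% and 100% stops, so the local fraction is t = (53 − 25)/(100 − 25) = 28/75 ≈ 0.3733.
#9f8354 → (159, 131, 84); #4228b5 → (66, 40, 181).
R = 159 + 0.3733 × (66 − 159) = 124.283 → 124
G = 131 + 0.3733 × (40 − 131) = 97.03 → 97
B = 84 + 0.3733 × (181 − 84) = 120.21 → 120

(124, 97, 120)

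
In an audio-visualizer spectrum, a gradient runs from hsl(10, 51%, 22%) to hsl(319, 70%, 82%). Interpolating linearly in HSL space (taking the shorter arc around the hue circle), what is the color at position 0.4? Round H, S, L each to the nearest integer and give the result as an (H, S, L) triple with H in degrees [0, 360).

Hue: 319 − 10 = 309°, but |309| > 180 so the shorter arc goes the other way: Δh = 309 − 360 = -51°.
H = 10 + 0.4 × (-51) = -10.4 → -10 → -10 mod 360 = 350°
S = 51 + 0.4 × (70 − 51) = 58.6 → 59%
L = 22 + 0.4 × (82 − 22) = 46 → 46%

(350, 59, 46)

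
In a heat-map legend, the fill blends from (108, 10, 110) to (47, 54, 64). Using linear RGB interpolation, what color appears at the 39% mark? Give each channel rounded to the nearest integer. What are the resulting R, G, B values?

(84, 27, 92)

39% corresponds to t = 0.39.
R = 108 + 0.39 × (47 − 108) = 108 + 0.39 × -61 = 84.21 → 84
G = 10 + 0.39 × (54 − 10) = 10 + 0.39 × 44 = 27.16 → 27
B = 110 + 0.39 × (64 − 110) = 110 + 0.39 × -46 = 92.06 → 92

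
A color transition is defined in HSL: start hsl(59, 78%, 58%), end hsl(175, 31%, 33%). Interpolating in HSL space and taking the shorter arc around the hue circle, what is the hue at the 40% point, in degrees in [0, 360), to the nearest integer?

Hue arc: Δh = 175 − 59 = 116° (|Δh| ≤ 180, already the shorter path).
H = 59 + 0.4 × (116) = 105.4 → 105°

105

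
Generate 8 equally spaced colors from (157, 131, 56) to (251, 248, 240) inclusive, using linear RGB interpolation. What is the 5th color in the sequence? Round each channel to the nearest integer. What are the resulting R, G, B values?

(211, 198, 161)

With 8 swatches and endpoints inclusive, swatch 5 sits at t = (5 − 1)/(8 − 1) = 4/7 ≈ 0.5714.
R = 157 + 0.5714 × (251 − 157) = 210.712 → 211
G = 131 + 0.5714 × (248 − 131) = 197.854 → 198
B = 56 + 0.5714 × (240 − 56) = 161.138 → 161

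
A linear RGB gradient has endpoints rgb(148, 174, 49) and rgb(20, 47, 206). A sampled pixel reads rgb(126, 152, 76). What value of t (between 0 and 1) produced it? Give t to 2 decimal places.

0.17

Invert the lerp on the B channel (largest span, 157): t = (76 − 49) / (206 − 49) = 27/157 = 0.17197.
Check on R: (126 − 148)/(20 − 148) = 0.1719 ✓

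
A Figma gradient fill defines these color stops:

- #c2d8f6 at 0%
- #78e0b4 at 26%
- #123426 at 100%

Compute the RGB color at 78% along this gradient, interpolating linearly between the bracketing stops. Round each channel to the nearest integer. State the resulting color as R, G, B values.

78% lies between the 26% and 100% stops, so the local fraction is t = (78 − 26)/(100 − 26) = 52/74 ≈ 0.7027.
#78e0b4 → (120, 224, 180); #123426 → (18, 52, 38).
R = 120 + 0.7027 × (18 − 120) = 48.325 → 48
G = 224 + 0.7027 × (52 − 224) = 103.136 → 103
B = 180 + 0.7027 × (38 − 180) = 80.217 → 80

(48, 103, 80)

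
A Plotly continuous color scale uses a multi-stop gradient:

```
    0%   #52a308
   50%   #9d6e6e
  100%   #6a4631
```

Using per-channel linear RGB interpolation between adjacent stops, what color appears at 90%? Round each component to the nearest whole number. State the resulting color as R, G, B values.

(116, 78, 61)

90% lies between the 50% and 100% stops, so the local fraction is t = (90 − 50)/(100 − 50) = 40/50 ≈ 0.8.
#9d6e6e → (157, 110, 110); #6a4631 → (106, 70, 49).
R = 157 + 0.8 × (106 − 157) = 116.2 → 116
G = 110 + 0.8 × (70 − 110) = 78 → 78
B = 110 + 0.8 × (49 − 110) = 61.2 → 61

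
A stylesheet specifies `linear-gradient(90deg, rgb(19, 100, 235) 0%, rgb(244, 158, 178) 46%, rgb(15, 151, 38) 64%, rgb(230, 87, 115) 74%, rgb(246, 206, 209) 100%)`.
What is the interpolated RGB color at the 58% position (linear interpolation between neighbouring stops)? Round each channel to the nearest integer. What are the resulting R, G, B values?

(91, 153, 85)

58% lies between the 46% and 64% stops, so the local fraction is t = (58 − 46)/(64 − 46) = 12/18 ≈ 0.6667.
R = 244 + 0.6667 × (15 − 244) = 91.326 → 91
G = 158 + 0.6667 × (151 − 158) = 153.333 → 153
B = 178 + 0.6667 × (38 − 178) = 84.662 → 85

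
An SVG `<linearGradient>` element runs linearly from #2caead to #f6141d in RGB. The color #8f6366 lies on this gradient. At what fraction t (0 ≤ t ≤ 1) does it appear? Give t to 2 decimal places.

Invert the lerp on the R channel (largest span, 202): t = (143 − 44) / (246 − 44) = 99/202 = 0.4901.
Check on G: (99 − 174)/(20 − 174) = 0.487 ✓

0.49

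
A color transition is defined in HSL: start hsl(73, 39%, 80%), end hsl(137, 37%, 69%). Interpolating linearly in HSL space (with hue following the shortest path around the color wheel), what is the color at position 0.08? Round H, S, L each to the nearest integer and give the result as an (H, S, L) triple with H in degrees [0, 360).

(78, 39, 79)

Hue arc: Δh = 137 − 73 = 64° (|Δh| ≤ 180, already the shorter path).
H = 73 + 0.08 × (64) = 78.12 → 78°
S = 39 + 0.08 × (37 − 39) = 38.84 → 39%
L = 80 + 0.08 × (69 − 80) = 79.12 → 79%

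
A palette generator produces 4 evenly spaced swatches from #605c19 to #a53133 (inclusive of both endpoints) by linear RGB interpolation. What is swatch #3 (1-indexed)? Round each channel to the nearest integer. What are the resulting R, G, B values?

With 4 swatches and endpoints inclusive, swatch 3 sits at t = (3 − 1)/(4 − 1) = 2/3 ≈ 0.6667.
#605c19 → (96, 92, 25); #a53133 → (165, 49, 51).
R = 96 + 0.6667 × (165 − 96) = 142.002 → 142
G = 92 + 0.6667 × (49 − 92) = 63.332 → 63
B = 25 + 0.6667 × (51 − 25) = 42.334 → 42

(142, 63, 42)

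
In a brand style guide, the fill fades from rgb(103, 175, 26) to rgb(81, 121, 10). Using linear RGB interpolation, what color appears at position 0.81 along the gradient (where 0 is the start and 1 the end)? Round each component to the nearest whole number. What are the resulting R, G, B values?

(85, 131, 13)

R = 103 + 0.81 × (81 − 103) = 103 + 0.81 × -22 = 85.18 → 85
G = 175 + 0.81 × (121 − 175) = 175 + 0.81 × -54 = 131.26 → 131
B = 26 + 0.81 × (10 − 26) = 26 + 0.81 × -16 = 13.04 → 13
So the blended color is (85, 131, 13), about #55830d.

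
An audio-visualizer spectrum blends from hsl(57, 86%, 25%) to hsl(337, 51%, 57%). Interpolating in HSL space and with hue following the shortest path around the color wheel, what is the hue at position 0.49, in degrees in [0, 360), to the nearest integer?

Hue: 337 − 57 = 280°, but |280| > 180 so the shorter arc goes the other way: Δh = 280 − 360 = -80°.
H = 57 + 0.49 × (-80) = 17.8 → 18°

18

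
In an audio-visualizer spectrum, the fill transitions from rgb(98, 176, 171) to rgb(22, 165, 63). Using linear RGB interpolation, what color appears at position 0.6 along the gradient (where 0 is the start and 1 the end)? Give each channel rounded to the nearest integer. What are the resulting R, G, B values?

(52, 169, 106)

R = 98 + 0.6 × (22 − 98) = 98 + 0.6 × -76 = 52.4 → 52
G = 176 + 0.6 × (165 − 176) = 176 + 0.6 × -11 = 169.4 → 169
B = 171 + 0.6 × (63 − 171) = 171 + 0.6 × -108 = 106.2 → 106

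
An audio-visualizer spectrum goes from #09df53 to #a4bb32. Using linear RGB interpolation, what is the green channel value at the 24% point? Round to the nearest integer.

G₁ = 223 (from #09df53), G₂ = 187 (from #a4bb32).
G = 223 + 0.24 × (187 − 223) = 214.36 → 214

214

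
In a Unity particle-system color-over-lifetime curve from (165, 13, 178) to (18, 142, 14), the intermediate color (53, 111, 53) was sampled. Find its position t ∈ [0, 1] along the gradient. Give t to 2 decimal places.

0.76

Invert the lerp on the B channel (largest span, 164): t = (53 − 178) / (14 − 178) = -125/-164 = 0.7622.
Check on R: (53 − 165)/(18 − 165) = 0.7619 ✓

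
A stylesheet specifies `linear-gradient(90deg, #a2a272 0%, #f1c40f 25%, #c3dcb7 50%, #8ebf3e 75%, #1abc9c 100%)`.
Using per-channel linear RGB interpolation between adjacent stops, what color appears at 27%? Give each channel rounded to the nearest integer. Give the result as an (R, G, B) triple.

27% lies between the 25% and 50% stops, so the local fraction is t = (27 − 25)/(50 − 25) = 2/25 ≈ 0.08.
#f1c40f → (241, 196, 15); #c3dcb7 → (195, 220, 183).
R = 241 + 0.08 × (195 − 241) = 237.32 → 237
G = 196 + 0.08 × (220 − 196) = 197.92 → 198
B = 15 + 0.08 × (183 − 15) = 28.44 → 28

(237, 198, 28)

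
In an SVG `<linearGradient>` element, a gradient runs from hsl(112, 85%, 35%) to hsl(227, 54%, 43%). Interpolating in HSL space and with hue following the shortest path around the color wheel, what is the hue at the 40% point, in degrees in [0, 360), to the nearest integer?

Hue arc: Δh = 227 − 112 = 115° (|Δh| ≤ 180, already the shorter path).
H = 112 + 0.4 × (115) = 158 → 158°

158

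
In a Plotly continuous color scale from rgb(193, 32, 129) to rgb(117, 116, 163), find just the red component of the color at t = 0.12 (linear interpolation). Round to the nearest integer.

184

R = 193 + 0.12 × (117 − 193) = 183.88 → 184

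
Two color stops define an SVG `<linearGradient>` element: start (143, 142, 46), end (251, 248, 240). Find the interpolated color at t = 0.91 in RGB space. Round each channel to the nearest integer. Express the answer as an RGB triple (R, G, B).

(241, 238, 223)

R = 143 + 0.91 × (251 − 143) = 143 + 0.91 × 108 = 241.28 → 241
G = 142 + 0.91 × (248 − 142) = 142 + 0.91 × 106 = 238.46 → 238
B = 46 + 0.91 × (240 − 46) = 46 + 0.91 × 194 = 222.54 → 223
So the blended color is (241, 238, 223), about #f1eedf.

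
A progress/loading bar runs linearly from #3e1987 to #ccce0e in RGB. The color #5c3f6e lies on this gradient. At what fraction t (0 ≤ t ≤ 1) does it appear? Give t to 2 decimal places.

0.21

Invert the lerp on the G channel (largest span, 181): t = (63 − 25) / (206 − 25) = 38/181 = 0.20994.
Check on R: (92 − 62)/(204 − 62) = 0.2113 ✓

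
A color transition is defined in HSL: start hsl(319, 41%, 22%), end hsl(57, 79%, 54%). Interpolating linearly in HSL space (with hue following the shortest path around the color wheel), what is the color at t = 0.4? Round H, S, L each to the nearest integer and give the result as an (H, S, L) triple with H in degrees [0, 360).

(358, 56, 35)

Hue: 57 − 319 = -262°, but |-262| > 180 so the shorter arc goes the other way: Δh = -262 + 360 = 98°.
H = 319 + 0.4 × (98) = 358.2 → 358°
S = 41 + 0.4 × (79 − 41) = 56.2 → 56%
L = 22 + 0.4 × (54 − 22) = 34.8 → 35%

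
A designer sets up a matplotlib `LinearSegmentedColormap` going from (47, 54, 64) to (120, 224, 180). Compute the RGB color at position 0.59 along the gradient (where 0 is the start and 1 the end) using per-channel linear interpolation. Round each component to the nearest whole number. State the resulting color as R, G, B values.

(90, 154, 132)

R = 47 + 0.59 × (120 − 47) = 47 + 0.59 × 73 = 90.07 → 90
G = 54 + 0.59 × (224 − 54) = 54 + 0.59 × 170 = 154.3 → 154
B = 64 + 0.59 × (180 − 64) = 64 + 0.59 × 116 = 132.44 → 132
So the blended color is (90, 154, 132), about #5a9a84.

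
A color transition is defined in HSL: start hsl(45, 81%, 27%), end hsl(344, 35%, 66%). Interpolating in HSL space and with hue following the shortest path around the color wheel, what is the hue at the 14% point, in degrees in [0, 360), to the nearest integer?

Hue: 344 − 45 = 299°, but |299| > 180 so the shorter arc goes the other way: Δh = 299 − 360 = -61°.
H = 45 + 0.14 × (-61) = 36.46 → 36°

36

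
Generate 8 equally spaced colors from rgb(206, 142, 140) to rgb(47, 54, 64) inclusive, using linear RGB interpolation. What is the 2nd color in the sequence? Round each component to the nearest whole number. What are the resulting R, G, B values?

(183, 129, 129)

With 8 swatches and endpoints inclusive, swatch 2 sits at t = (2 − 1)/(8 − 1) = 1/7 ≈ 0.1429.
R = 206 + 0.1429 × (47 − 206) = 183.279 → 183
G = 142 + 0.1429 × (54 − 142) = 129.425 → 129
B = 140 + 0.1429 × (64 − 140) = 129.14 → 129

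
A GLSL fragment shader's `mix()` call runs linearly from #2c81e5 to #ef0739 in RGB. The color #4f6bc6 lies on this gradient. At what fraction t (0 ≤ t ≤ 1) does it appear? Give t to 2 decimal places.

Invert the lerp on the R channel (largest span, 195): t = (79 − 44) / (239 − 44) = 35/195 = 0.17949.
Check on G: (107 − 129)/(7 − 129) = 0.1803 ✓

0.18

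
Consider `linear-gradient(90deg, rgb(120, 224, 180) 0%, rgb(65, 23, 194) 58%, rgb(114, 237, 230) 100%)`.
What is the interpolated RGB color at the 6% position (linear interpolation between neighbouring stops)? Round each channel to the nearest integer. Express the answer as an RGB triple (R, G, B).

(114, 203, 181)

6% lies between the 0% and 58% stops, so the local fraction is t = (6 − 0)/(58 − 0) = 6/58 ≈ 0.1034.
R = 120 + 0.1034 × (65 − 120) = 114.313 → 114
G = 224 + 0.1034 × (23 − 224) = 203.217 → 203
B = 180 + 0.1034 × (194 − 180) = 181.448 → 181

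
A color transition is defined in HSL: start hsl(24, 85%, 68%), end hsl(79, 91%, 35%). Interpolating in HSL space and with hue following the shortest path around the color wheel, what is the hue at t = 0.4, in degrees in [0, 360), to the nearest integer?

46

Hue arc: Δh = 79 − 24 = 55° (|Δh| ≤ 180, already the shorter path).
H = 24 + 0.4 × (55) = 46 → 46°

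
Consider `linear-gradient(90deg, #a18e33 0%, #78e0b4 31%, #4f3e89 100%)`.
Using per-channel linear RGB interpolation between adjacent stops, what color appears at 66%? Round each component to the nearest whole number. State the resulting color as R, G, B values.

66% lies between the 31% and 100% stops, so the local fraction is t = (66 − 31)/(100 − 31) = 35/69 ≈ 0.5072.
#78e0b4 → (120, 224, 180); #4f3e89 → (79, 62, 137).
R = 120 + 0.5072 × (79 − 120) = 99.205 → 99
G = 224 + 0.5072 × (62 − 224) = 141.834 → 142
B = 180 + 0.5072 × (137 − 180) = 158.19 → 158

(99, 142, 158)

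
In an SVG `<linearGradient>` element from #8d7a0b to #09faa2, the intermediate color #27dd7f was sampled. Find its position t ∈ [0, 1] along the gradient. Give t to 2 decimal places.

Invert the lerp on the B channel (largest span, 151): t = (127 − 11) / (162 − 11) = 116/151 = 0.76821.
Check on R: (39 − 141)/(9 − 141) = 0.7727 ✓

0.77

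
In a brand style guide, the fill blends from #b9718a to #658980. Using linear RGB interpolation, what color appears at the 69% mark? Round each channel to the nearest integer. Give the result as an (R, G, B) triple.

#b9718a → (185, 113, 138); #658980 → (101, 137, 128).
69% corresponds to t = 0.69.
R = 185 + 0.69 × (101 − 185) = 185 + 0.69 × -84 = 127.04 → 127
G = 113 + 0.69 × (137 − 113) = 113 + 0.69 × 24 = 129.56 → 130
B = 138 + 0.69 × (128 − 138) = 138 + 0.69 × -10 = 131.1 → 131

(127, 130, 131)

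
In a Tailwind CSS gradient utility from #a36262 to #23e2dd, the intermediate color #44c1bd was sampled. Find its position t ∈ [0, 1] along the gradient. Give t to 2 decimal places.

0.74

Invert the lerp on the R channel (largest span, 128): t = (68 − 163) / (35 − 163) = -95/-128 = 0.74219.
Check on G: (193 − 98)/(226 − 98) = 0.7422 ✓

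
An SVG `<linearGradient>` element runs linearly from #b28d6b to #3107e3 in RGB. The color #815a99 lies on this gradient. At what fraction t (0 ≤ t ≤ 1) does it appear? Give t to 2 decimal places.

0.38

Invert the lerp on the G channel (largest span, 134): t = (90 − 141) / (7 − 141) = -51/-134 = 0.3806.
Check on R: (129 − 178)/(49 − 178) = 0.3798 ✓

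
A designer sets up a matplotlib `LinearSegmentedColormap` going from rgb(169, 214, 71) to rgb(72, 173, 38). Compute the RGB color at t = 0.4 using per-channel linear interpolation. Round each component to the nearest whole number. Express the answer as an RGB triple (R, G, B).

(130, 198, 58)

R = 169 + 0.4 × (72 − 169) = 169 + 0.4 × -97 = 130.2 → 130
G = 214 + 0.4 × (173 − 214) = 214 + 0.4 × -41 = 197.6 → 198
B = 71 + 0.4 × (38 − 71) = 71 + 0.4 × -33 = 57.8 → 58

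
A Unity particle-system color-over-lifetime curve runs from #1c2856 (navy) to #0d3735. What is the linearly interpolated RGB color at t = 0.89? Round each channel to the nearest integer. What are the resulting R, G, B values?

#1c2856 → (28, 40, 86); #0d3735 → (13, 55, 53).
R = 28 + 0.89 × (13 − 28) = 28 + 0.89 × -15 = 14.65 → 15
G = 40 + 0.89 × (55 − 40) = 40 + 0.89 × 15 = 53.35 → 53
B = 86 + 0.89 × (53 − 86) = 86 + 0.89 × -33 = 56.63 → 57
So the blended color is (15, 53, 57), about #0f3539.

(15, 53, 57)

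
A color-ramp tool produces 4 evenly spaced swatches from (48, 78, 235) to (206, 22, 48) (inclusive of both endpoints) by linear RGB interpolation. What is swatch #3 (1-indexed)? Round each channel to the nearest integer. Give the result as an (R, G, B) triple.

With 4 swatches and endpoints inclusive, swatch 3 sits at t = (3 − 1)/(4 − 1) = 2/3 ≈ 0.6667.
R = 48 + 0.6667 × (206 − 48) = 153.339 → 153
G = 78 + 0.6667 × (22 − 78) = 40.665 → 41
B = 235 + 0.6667 × (48 − 235) = 110.327 → 110

(153, 41, 110)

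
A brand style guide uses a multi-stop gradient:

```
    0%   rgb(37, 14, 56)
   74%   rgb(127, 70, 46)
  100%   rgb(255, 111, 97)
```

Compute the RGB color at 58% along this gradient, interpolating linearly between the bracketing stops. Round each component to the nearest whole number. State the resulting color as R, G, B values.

(108, 58, 48)

58% lies between the 0% and 74% stops, so the local fraction is t = (58 − 0)/(74 − 0) = 58/74 ≈ 0.7838.
R = 37 + 0.7838 × (127 − 37) = 107.542 → 108
G = 14 + 0.7838 × (70 − 14) = 57.893 → 58
B = 56 + 0.7838 × (46 − 56) = 48.162 → 48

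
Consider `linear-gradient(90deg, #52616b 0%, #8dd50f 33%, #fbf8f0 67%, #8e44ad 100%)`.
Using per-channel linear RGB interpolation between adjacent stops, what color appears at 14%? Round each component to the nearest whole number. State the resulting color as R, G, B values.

14% lies between the 0% and 33% stops, so the local fraction is t = (14 − 0)/(33 − 0) = 14/33 ≈ 0.4242.
#52616b → (82, 97, 107); #8dd50f → (141, 213, 15).
R = 82 + 0.4242 × (141 − 82) = 107.028 → 107
G = 97 + 0.4242 × (213 − 97) = 146.207 → 146
B = 107 + 0.4242 × (15 − 107) = 67.974 → 68

(107, 146, 68)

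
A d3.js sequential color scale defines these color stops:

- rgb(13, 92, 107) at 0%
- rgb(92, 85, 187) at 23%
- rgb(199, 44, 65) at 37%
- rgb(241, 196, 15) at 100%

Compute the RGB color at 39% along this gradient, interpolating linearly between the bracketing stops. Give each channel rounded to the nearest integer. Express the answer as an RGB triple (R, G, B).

39% lies between the 37% and 100% stops, so the local fraction is t = (39 − 37)/(100 − 37) = 2/63 ≈ 0.0317.
R = 199 + 0.0317 × (241 − 199) = 200.331 → 200
G = 44 + 0.0317 × (196 − 44) = 48.818 → 49
B = 65 + 0.0317 × (15 − 65) = 63.415 → 63

(200, 49, 63)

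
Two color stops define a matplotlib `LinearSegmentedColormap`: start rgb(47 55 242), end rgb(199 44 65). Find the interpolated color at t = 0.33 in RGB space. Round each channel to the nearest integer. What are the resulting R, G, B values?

(97, 51, 184)

R = 47 + 0.33 × (199 − 47) = 47 + 0.33 × 152 = 97.16 → 97
G = 55 + 0.33 × (44 − 55) = 55 + 0.33 × -11 = 51.37 → 51
B = 242 + 0.33 × (65 − 242) = 242 + 0.33 × -177 = 183.59 → 184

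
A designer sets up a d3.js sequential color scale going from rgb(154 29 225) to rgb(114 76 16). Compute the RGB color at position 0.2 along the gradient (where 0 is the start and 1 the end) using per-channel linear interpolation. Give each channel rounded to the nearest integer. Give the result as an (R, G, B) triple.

R = 154 + 0.2 × (114 − 154) = 154 + 0.2 × -40 = 146 → 146
G = 29 + 0.2 × (76 − 29) = 29 + 0.2 × 47 = 38.4 → 38
B = 225 + 0.2 × (16 − 225) = 225 + 0.2 × -209 = 183.2 → 183

(146, 38, 183)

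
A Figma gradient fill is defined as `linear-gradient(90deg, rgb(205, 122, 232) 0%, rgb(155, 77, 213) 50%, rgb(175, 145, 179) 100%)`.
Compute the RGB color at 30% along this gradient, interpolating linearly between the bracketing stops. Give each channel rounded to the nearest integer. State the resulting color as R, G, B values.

(175, 95, 221)

30% lies between the 0% and 50% stops, so the local fraction is t = (30 − 0)/(50 − 0) = 30/50 ≈ 0.6.
R = 205 + 0.6 × (155 − 205) = 175 → 175
G = 122 + 0.6 × (77 − 122) = 95 → 95
B = 232 + 0.6 × (213 − 232) = 220.6 → 221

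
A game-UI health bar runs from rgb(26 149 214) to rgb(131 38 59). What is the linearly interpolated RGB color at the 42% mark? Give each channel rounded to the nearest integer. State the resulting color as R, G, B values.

(70, 102, 149)

42% corresponds to t = 0.42.
R = 26 + 0.42 × (131 − 26) = 26 + 0.42 × 105 = 70.1 → 70
G = 149 + 0.42 × (38 − 149) = 149 + 0.42 × -111 = 102.38 → 102
B = 214 + 0.42 × (59 − 214) = 214 + 0.42 × -155 = 148.9 → 149
So the blended color is (70, 102, 149), about #466695.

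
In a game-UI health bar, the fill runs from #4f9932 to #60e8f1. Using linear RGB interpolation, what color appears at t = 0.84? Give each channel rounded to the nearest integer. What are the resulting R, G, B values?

#4f9932 → (79, 153, 50); #60e8f1 → (96, 232, 241).
R = 79 + 0.84 × (96 − 79) = 79 + 0.84 × 17 = 93.28 → 93
G = 153 + 0.84 × (232 − 153) = 153 + 0.84 × 79 = 219.36 → 219
B = 50 + 0.84 × (241 − 50) = 50 + 0.84 × 191 = 210.44 → 210

(93, 219, 210)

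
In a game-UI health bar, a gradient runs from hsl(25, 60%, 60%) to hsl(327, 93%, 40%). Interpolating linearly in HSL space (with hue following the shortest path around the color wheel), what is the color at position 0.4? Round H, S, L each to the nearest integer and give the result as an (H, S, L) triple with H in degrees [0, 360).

Hue: 327 − 25 = 302°, but |302| > 180 so the shorter arc goes the other way: Δh = 302 − 360 = -58°.
H = 25 + 0.4 × (-58) = 1.8 → 2°
S = 60 + 0.4 × (93 − 60) = 73.2 → 73%
L = 60 + 0.4 × (40 − 60) = 52 → 52%

(2, 73, 52)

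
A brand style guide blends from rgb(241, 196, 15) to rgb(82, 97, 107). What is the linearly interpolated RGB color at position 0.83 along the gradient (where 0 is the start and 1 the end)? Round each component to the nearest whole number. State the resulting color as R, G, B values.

(109, 114, 91)

R = 241 + 0.83 × (82 − 241) = 241 + 0.83 × -159 = 109.03 → 109
G = 196 + 0.83 × (97 − 196) = 196 + 0.83 × -99 = 113.83 → 114
B = 15 + 0.83 × (107 − 15) = 15 + 0.83 × 92 = 91.36 → 91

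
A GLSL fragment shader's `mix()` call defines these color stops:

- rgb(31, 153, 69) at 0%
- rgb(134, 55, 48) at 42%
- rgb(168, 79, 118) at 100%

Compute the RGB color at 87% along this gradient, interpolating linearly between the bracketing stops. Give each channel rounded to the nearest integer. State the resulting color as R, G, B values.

(160, 74, 102)

87% lies between the 42% and 100% stops, so the local fraction is t = (87 − 42)/(100 − 42) = 45/58 ≈ 0.7759.
R = 134 + 0.7759 × (168 − 134) = 160.381 → 160
G = 55 + 0.7759 × (79 − 55) = 73.622 → 74
B = 48 + 0.7759 × (118 − 48) = 102.313 → 102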